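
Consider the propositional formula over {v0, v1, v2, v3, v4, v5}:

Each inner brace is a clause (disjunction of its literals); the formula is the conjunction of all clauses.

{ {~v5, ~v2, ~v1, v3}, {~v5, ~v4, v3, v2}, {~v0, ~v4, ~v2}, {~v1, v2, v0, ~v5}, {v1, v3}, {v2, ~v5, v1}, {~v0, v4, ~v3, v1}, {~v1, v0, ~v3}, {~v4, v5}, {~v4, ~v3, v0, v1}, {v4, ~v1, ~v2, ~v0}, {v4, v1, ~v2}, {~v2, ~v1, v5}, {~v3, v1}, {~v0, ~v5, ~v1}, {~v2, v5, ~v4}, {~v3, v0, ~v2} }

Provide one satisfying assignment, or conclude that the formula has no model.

Try v1 = 1.
Try v0 = 0.
From the singleton clause (~v3), v3 = 0.
Try v5 = 0.
From the singleton clause (~v4), v4 = 0.
From the singleton clause (~v2), v2 = 0.
Every clause now holds.

v0 ↦ 0,  v1 ↦ 1,  v2 ↦ 0,  v3 ↦ 0,  v4 ↦ 0,  v5 ↦ 0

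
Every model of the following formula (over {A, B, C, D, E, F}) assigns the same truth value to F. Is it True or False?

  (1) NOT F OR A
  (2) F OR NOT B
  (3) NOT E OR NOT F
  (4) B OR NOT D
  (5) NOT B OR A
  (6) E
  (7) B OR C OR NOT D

False

Suppose F = true.
Unit clause (A) forces A = true.
Unit clause (NOT E) forces E = false.
But (E) is also a unit clause — contradiction.
So every satisfying assignment has F = False.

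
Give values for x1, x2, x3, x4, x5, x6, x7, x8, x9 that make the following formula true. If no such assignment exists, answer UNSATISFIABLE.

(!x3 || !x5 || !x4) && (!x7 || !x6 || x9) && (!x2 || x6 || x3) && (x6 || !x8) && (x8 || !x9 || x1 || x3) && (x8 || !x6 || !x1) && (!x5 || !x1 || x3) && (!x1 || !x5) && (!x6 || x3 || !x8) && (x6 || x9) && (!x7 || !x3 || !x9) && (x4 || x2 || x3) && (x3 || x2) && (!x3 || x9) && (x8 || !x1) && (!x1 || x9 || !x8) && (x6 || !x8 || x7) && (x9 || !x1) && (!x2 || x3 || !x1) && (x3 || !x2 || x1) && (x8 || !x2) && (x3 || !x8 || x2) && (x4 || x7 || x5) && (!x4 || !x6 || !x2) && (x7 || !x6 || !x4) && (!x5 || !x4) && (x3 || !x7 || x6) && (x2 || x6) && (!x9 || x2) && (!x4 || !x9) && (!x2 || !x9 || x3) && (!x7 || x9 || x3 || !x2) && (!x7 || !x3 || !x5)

Suppose x6 = true.
Suppose x7 = false.
The clause (!x4) is unit, so x4 = false.
The clause (x5) is unit, so x5 = true.
The clause (!x1) is unit, so x1 = false.
Suppose x3 = true.
The clause (x9) is unit, so x9 = true.
The clause (x2) is unit, so x2 = true.
The clause (x8) is unit, so x8 = true.
Every clause now holds.

x1=false; x2=true; x3=true; x4=false; x5=true; x6=true; x7=false; x8=true; x9=true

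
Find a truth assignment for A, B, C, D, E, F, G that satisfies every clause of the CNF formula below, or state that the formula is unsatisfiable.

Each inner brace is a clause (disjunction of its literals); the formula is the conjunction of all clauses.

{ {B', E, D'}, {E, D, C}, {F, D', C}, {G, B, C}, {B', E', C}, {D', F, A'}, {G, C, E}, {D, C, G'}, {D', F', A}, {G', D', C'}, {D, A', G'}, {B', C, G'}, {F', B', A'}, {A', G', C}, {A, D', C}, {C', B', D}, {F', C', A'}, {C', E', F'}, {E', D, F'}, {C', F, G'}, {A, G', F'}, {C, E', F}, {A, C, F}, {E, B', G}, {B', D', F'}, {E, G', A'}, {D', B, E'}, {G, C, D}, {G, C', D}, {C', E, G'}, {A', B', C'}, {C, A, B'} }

A: 0; B: 1; C: 1; D: 1; E: 1; F: 0; G: 0

Case B = 1:
Case E = 1:
From the singleton clause (C), C = 1.
From the singleton clause (D), D = 1.
From the singleton clause (G'), G = 0.
From the singleton clause (F'), F = 0.
From the singleton clause (A'), A = 0.
This assignment satisfies each clause.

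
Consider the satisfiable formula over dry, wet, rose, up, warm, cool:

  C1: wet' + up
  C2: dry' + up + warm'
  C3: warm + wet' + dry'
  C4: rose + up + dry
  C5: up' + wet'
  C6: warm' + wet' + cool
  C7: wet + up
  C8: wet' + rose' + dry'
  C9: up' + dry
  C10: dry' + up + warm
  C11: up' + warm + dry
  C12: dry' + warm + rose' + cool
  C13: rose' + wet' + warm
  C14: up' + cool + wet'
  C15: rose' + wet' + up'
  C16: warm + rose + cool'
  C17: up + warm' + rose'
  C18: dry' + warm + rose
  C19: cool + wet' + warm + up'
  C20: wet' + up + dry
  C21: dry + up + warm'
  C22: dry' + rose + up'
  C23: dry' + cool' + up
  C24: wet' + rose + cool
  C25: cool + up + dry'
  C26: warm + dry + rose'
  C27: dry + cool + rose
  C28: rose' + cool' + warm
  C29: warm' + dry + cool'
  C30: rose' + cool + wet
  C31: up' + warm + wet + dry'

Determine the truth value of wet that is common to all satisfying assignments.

Suppose wet = 1.
The clause (up) is unit, so up = 1.
But (up') is also a unit clause — contradiction.
So every satisfying assignment has wet = False.

False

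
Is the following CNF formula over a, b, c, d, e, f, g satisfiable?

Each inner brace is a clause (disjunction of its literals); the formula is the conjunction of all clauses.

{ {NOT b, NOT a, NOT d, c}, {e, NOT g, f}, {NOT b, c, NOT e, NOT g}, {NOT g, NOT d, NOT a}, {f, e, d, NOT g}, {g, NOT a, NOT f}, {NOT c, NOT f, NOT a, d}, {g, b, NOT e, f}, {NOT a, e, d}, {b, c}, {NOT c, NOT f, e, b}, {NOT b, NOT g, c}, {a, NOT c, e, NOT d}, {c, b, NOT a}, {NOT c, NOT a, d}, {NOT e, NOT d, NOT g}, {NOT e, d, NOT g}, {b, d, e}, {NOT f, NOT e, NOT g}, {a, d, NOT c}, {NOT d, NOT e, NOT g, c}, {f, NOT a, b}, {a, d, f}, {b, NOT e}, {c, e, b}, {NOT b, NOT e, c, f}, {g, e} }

Satisfiable

Case b = true:
Case g = false:
From the singleton clause (e), e = true.
Case a = false:
Case d = true:
Case c = true:
Every clause is now satisfied; f is unconstrained.
A satisfying assignment: a: false; b: true; c: true; d: true; e: true; f: true; g: false.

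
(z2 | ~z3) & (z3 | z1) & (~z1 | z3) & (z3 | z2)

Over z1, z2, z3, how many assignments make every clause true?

2

There are 2^3 = 8 truth assignments over (z1, z2, z3).
Split on z3. With z3 = 1, the clauses containing z3 are satisfied and ~z3 drops from the rest; 2 of the 2^2 = 4 assignments to the other variables satisfy what remains.
With z3 = 0, by the same count on the reduced clause set, 0 assignments work.
Total: 2 + 0 = 2.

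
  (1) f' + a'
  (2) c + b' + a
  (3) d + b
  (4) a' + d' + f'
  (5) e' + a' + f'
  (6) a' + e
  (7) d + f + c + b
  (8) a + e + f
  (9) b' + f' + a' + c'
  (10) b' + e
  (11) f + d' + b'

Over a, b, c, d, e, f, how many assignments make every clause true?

There are 2^6 = 64 truth assignments over (a, b, c, d, e, f).
Split on f. With f = 1, the clauses containing f are satisfied and f' drops from the rest; 6 of the 2^5 = 32 assignments to the other variables satisfy what remains.
With f = 0, by the same count on the reduced clause set, 7 assignments work.
(One model: a=F, b=F, c=F, d=T, e=F, f=T.)
Total: 6 + 7 = 13.

13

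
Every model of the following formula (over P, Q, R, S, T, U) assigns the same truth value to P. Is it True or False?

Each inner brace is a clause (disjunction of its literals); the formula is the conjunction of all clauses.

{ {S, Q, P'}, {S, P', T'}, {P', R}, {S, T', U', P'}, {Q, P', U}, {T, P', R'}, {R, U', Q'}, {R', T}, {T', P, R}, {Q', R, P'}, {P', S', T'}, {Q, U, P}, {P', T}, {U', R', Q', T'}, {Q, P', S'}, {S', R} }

Suppose P = 1.
Unit clause (R) forces R = 1.
Unit clause (T) forces T = 1.
Unit clause (S) forces S = 1.
Now (S') is unsatisfied and unit — conflict.
So every satisfying assignment has P = False.

False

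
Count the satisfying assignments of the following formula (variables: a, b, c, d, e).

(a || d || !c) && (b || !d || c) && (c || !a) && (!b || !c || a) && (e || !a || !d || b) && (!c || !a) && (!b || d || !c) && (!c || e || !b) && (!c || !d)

6

There are 2^5 = 32 truth assignments over (a, b, c, d, e).
Split on d. With d = true, the clauses containing d are satisfied and !d drops from the rest; 2 of the 2^4 = 16 assignments to the other variables satisfy what remains.
With d = false, by the same count on the reduced clause set, 4 assignments work.
(One model: a=F, b=F, c=F, d=F, e=F.)
Total: 2 + 4 = 6.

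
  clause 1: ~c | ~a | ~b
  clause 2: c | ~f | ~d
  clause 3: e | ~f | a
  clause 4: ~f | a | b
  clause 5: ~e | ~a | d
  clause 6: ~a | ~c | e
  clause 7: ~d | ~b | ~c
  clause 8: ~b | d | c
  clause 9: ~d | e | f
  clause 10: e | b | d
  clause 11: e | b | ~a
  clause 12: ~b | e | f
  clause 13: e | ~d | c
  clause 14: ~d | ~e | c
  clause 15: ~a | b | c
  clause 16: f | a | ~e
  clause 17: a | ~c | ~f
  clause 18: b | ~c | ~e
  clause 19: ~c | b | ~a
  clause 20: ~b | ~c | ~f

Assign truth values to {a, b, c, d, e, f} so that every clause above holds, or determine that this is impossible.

Suppose c = 0.
Suppose f = 0.
Suppose b = 0.
Unit clause (~a) forces a = 0.
Unit clause (~e) forces e = 0.
Unit clause (~d) forces d = 0.
That conflicts with the unit clause (d).
So b must be the other value — set b = 1.
Unit clause (d) forces d = 1.
Unit clause (e) forces e = 1.
That conflicts with the unit clause (~e).
Neither b = 1 nor b = 0 works.
So f must be the other value — set f = 1.
Unit clause (~d) forces d = 0.
Unit clause (~b) forces b = 0.
Unit clause (a) forces a = 1.
That conflicts with the unit clause (~a).
Neither f = 1 nor f = 0 works.
So c must be the other value — set c = 1.
Suppose a = 0.
Unit clause (~f) forces f = 0.
Unit clause (~e) forces e = 0.
Unit clause (~d) forces d = 0.
Unit clause (b) forces b = 1.
That conflicts with the unit clause (~b).
So a must be the other value — set a = 1.
Unit clause (~b) forces b = 0.
That conflicts with the unit clause (b).
Neither a = 1 nor a = 0 works.
Neither c = 1 nor c = 0 works.

UNSATISFIABLE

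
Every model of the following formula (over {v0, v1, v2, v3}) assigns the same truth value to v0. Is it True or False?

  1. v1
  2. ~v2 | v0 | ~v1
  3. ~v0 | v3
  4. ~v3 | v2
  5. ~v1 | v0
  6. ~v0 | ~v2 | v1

Suppose v0 = 0.
(v1) alone gives v1 = 1.
That conflicts with the unit clause (~v1).
So every satisfying assignment has v0 = True.

True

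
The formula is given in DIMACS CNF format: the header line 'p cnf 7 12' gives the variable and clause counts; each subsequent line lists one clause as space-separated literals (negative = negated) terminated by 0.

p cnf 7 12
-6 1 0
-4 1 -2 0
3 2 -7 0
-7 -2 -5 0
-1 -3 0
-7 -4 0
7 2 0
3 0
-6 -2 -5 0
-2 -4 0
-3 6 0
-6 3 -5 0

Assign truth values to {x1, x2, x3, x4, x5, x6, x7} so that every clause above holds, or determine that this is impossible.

UNSATISFIABLE

(x3) alone gives x3 = True.
(¬x1) alone gives x1 = False.
(¬x6) alone gives x6 = False.
But (x6) is also a unit clause — contradiction.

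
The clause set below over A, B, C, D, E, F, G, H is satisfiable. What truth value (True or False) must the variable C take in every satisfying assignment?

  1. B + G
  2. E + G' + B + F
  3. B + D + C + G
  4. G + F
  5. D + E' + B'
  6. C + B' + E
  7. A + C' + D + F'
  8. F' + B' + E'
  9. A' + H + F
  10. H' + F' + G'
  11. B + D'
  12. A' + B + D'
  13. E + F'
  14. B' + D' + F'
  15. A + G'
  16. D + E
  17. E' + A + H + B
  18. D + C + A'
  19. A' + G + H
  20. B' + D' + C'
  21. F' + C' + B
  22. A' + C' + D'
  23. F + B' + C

True

Suppose C = 0.
Try B = 1.
(E) alone gives E = 1.
(D) alone gives D = 1.
(F') alone gives F = 0.
But (F) is also a unit clause — contradiction.
So B must be the other value — set B = 0.
(G) alone gives G = 1.
(D') alone gives D = 0.
(A) alone gives A = 1.
But (A') is also a unit clause — contradiction.
Either choice for B ends in contradiction.
So every satisfying assignment has C = True.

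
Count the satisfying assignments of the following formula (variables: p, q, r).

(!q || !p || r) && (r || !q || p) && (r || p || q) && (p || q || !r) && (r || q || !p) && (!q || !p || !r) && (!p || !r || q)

1

There are 2^3 = 8 truth assignments over (p, q, r).
Split on r. With r = true, the clauses containing r are satisfied and !r drops from the rest; 1 of the 2^2 = 4 assignments to the other variables satisfy what remains.
With r = false, by the same count on the reduced clause set, 0 assignments work.
(One model: p=F, q=T, r=T.)
Total: 1 + 0 = 1.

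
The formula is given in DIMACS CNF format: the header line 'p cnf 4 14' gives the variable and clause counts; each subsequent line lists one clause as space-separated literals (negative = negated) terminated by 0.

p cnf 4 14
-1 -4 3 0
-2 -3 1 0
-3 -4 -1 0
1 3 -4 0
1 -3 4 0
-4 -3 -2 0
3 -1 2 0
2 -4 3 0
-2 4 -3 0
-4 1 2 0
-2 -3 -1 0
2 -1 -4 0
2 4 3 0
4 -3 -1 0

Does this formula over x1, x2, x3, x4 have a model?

Yes, satisfiable

Case x1 = True:
Case x4 = False:
(¬x3) alone gives x3 = False.
(x2) alone gives x2 = True.
All clauses are satisfied.
A satisfying assignment: x1: True; x2: True; x3: False; x4: False.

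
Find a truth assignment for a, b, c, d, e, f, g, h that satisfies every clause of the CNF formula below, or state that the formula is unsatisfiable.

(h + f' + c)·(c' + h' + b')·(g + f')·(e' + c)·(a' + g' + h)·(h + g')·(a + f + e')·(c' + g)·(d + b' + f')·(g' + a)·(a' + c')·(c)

UNSATISFIABLE

(c) alone gives c = 1.
(g) alone gives g = 1.
(h) alone gives h = 1.
(b') alone gives b = 0.
(a) alone gives a = 1.
Now (a') is unsatisfied and unit — conflict.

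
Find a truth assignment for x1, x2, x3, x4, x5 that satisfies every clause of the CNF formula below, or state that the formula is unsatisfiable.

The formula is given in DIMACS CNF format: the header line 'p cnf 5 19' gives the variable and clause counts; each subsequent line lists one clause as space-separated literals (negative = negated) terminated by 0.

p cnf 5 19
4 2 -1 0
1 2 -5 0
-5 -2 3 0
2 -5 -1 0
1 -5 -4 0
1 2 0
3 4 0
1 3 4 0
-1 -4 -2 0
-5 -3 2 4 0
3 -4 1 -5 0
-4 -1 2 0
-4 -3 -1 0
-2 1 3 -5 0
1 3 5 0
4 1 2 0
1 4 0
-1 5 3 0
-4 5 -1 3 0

Try x1 = True.
Try x4 = False.
(x2) alone gives x2 = True.
(x3) alone gives x3 = True.
All clauses hold; x5 can take either value.

x1: True,  x2: True,  x3: True,  x4: False,  x5: False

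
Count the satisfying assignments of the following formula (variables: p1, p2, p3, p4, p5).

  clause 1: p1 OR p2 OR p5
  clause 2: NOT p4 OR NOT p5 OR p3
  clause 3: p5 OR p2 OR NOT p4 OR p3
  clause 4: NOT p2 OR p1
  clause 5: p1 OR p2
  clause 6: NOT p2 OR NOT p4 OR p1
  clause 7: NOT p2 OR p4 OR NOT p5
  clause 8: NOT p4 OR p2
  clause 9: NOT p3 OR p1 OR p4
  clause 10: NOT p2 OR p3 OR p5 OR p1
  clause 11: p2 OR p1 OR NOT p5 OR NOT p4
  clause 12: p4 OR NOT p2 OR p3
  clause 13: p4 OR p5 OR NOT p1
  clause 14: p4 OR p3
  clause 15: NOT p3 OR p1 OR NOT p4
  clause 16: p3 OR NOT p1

3

There are 2^5 = 32 truth assignments over (p1, p2, p3, p4, p5).
Split on p5. With p5 = true, the clauses containing p5 are satisfied and NOT p5 drops from the rest; 2 of the 2^4 = 16 assignments to the other variables satisfy what remains.
With p5 = false, by the same count on the reduced clause set, 1 assignment works.
Total: 2 + 1 = 3.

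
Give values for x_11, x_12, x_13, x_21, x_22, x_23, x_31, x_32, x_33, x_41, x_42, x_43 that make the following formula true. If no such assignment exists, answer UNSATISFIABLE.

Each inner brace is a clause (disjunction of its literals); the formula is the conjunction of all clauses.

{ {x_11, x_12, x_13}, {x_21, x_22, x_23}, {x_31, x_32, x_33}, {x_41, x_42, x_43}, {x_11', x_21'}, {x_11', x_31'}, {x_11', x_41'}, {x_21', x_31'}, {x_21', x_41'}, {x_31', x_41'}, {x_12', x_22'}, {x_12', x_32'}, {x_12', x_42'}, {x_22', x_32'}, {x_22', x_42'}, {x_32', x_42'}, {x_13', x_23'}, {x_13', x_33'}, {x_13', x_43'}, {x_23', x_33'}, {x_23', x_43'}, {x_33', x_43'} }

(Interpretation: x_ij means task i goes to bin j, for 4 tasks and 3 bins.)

Try x_11 = 0.
Try x_12 = 1.
Unit clause (x_22') forces x_22 = 0.
Unit clause (x_32') forces x_32 = 0.
Unit clause (x_42') forces x_42 = 0.
Try x_21 = 1.
Unit clause (x_31') forces x_31 = 0.
Unit clause (x_33) forces x_33 = 1.
Unit clause (x_41') forces x_41 = 0.
Unit clause (x_43) forces x_43 = 1.
That conflicts with the unit clause (x_43').
So x_21 must be the other value — set x_21 = 0.
Unit clause (x_23) forces x_23 = 1.
Unit clause (x_13') forces x_13 = 0.
Unit clause (x_33') forces x_33 = 0.
Unit clause (x_31) forces x_31 = 1.
Unit clause (x_41') forces x_41 = 0.
Unit clause (x_43) forces x_43 = 1.
That conflicts with the unit clause (x_43').
Both values of x_21 lead to a conflict.
So x_12 must be the other value — set x_12 = 0.
Unit clause (x_13) forces x_13 = 1.
Unit clause (x_23') forces x_23 = 0.
Unit clause (x_33') forces x_33 = 0.
Unit clause (x_43') forces x_43 = 0.
Try x_21 = 1.
Unit clause (x_31') forces x_31 = 0.
Unit clause (x_32) forces x_32 = 1.
Unit clause (x_41') forces x_41 = 0.
Unit clause (x_42) forces x_42 = 1.
That conflicts with the unit clause (x_42').
So x_21 must be the other value — set x_21 = 0.
Unit clause (x_22) forces x_22 = 1.
Unit clause (x_32') forces x_32 = 0.
Unit clause (x_31) forces x_31 = 1.
Unit clause (x_41') forces x_41 = 0.
Unit clause (x_42) forces x_42 = 1.
That conflicts with the unit clause (x_42').
Both values of x_21 lead to a conflict.
Both values of x_12 lead to a conflict.
So x_11 must be the other value — set x_11 = 1.
Unit clause (x_21') forces x_21 = 0.
Unit clause (x_31') forces x_31 = 0.
Unit clause (x_41') forces x_41 = 0.
Try x_22 = 1.
Unit clause (x_12') forces x_12 = 0.
Unit clause (x_32') forces x_32 = 0.
Unit clause (x_33) forces x_33 = 1.
Unit clause (x_42') forces x_42 = 0.
Unit clause (x_43) forces x_43 = 1.
That conflicts with the unit clause (x_43').
So x_22 must be the other value — set x_22 = 0.
Unit clause (x_23) forces x_23 = 1.
Unit clause (x_13') forces x_13 = 0.
Unit clause (x_33') forces x_33 = 0.
Unit clause (x_32) forces x_32 = 1.
Unit clause (x_12') forces x_12 = 0.
Unit clause (x_42') forces x_42 = 0.
Unit clause (x_43) forces x_43 = 1.
That conflicts with the unit clause (x_43').
Both values of x_22 lead to a conflict.
Both values of x_11 lead to a conflict.

UNSATISFIABLE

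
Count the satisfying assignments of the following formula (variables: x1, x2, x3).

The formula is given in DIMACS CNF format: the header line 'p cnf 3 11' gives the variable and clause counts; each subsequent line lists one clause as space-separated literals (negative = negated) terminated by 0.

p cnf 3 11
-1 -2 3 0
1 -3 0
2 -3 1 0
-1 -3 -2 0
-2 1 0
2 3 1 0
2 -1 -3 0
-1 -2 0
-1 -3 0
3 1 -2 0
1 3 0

There are 2^3 = 8 truth assignments over (x1, x2, x3).
Split on x2. With x2 = True, the clauses containing x2 are satisfied and ¬x2 drops from the rest; 0 of the 2^2 = 4 assignments to the other variables satisfy what remains.
With x2 = False, by the same count on the reduced clause set, 1 assignment works.
(One model: x1=T, x2=F, x3=F.)
Total: 0 + 1 = 1.

1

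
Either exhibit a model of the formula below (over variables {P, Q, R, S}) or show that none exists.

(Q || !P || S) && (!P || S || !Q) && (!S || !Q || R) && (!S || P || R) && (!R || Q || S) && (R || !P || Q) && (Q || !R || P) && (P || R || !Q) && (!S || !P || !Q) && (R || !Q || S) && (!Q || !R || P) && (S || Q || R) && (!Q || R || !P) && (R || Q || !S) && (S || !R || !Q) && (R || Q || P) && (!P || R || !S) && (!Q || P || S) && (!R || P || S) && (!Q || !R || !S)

Suppose Q = false.
Suppose P = true.
From the singleton clause (S), S = true.
From the singleton clause (R), R = true.
Every clause now holds.

P: true, Q: false, R: true, S: true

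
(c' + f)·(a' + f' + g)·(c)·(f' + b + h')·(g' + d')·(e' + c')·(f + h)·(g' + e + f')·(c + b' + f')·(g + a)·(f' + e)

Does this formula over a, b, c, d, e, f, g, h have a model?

No, unsatisfiable

(c) alone gives c = 1.
(f) alone gives f = 1.
(e') alone gives e = 0.
But (e) is also a unit clause — contradiction.
No assignment satisfies every clause.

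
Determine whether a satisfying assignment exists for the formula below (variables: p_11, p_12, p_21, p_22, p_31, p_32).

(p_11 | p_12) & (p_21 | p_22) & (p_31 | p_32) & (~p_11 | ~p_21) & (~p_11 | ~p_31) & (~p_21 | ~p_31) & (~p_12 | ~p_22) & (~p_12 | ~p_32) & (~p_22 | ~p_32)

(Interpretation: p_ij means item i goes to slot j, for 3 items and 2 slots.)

Case p_11 = 1:
The clause (~p_21) is unit, so p_21 = 0.
The clause (p_22) is unit, so p_22 = 1.
The clause (~p_31) is unit, so p_31 = 0.
The clause (p_32) is unit, so p_32 = 1.
Now (~p_32) is unsatisfied and unit — conflict.
Backtrack on p_11: now try p_11 = 0.
The clause (p_12) is unit, so p_12 = 1.
The clause (~p_22) is unit, so p_22 = 0.
The clause (p_21) is unit, so p_21 = 1.
The clause (~p_31) is unit, so p_31 = 0.
The clause (p_32) is unit, so p_32 = 1.
Now (~p_32) is unsatisfied and unit — conflict.
Both values of p_11 lead to a conflict.
No assignment satisfies every clause.

Unsatisfiable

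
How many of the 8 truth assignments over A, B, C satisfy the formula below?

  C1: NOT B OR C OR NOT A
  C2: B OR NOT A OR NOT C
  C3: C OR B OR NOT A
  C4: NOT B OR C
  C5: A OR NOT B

3

There are 2^3 = 8 truth assignments over (A, B, C).
Split on B. With B = true, the clauses containing B are satisfied and NOT B drops from the rest; 1 of the 2^2 = 4 assignments to the other variables satisfy what remains.
With B = false, by the same count on the reduced clause set, 2 assignments work.
(One model: A=F, B=F, C=F.)
Total: 1 + 2 = 3.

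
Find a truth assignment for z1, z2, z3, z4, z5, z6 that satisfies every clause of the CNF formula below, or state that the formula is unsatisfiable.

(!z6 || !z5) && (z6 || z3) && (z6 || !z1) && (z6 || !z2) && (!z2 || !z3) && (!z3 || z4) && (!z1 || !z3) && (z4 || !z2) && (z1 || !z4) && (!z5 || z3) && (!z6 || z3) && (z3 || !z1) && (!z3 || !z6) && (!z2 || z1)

UNSATISFIABLE

Case z6 = false:
The clause (z3) is unit, so z3 = true.
The clause (!z1) is unit, so z1 = false.
The clause (!z2) is unit, so z2 = false.
The clause (z4) is unit, so z4 = true.
That conflicts with the unit clause (!z4).
That branch fails; take z6 = true instead.
The clause (!z5) is unit, so z5 = false.
The clause (z3) is unit, so z3 = true.
That conflicts with the unit clause (!z3).
Both values of z6 lead to a conflict.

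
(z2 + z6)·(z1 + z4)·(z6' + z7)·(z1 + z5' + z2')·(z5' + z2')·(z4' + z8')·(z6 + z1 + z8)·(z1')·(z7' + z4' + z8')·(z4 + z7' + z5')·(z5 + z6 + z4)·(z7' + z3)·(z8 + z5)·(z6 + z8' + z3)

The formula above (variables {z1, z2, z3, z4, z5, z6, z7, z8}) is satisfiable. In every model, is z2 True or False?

False

Suppose z2 = 1.
The clause (z5') is unit, so z5 = 0.
The clause (z1') is unit, so z1 = 0.
The clause (z4) is unit, so z4 = 1.
The clause (z8') is unit, so z8 = 0.
Now (z8) is unsatisfied and unit — conflict.
So every satisfying assignment has z2 = False.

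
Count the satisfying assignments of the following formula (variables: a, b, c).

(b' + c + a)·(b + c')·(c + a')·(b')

1

There are 2^3 = 8 truth assignments over (a, b, c).
Check each against the 4 clauses (columns in the order a, b, c):
  F F F  ✓ satisfies all
  F F T  ✗ fails (b + c')
  F T F  ✗ fails (b' + c + a)
  F T T  ✗ fails (b')
  T F F  ✗ fails (c + a')
  T F T  ✗ fails (b + c')
  T T F  ✗ fails (c + a')
  T T T  ✗ fails (b')
1 of the 8 rows is a model.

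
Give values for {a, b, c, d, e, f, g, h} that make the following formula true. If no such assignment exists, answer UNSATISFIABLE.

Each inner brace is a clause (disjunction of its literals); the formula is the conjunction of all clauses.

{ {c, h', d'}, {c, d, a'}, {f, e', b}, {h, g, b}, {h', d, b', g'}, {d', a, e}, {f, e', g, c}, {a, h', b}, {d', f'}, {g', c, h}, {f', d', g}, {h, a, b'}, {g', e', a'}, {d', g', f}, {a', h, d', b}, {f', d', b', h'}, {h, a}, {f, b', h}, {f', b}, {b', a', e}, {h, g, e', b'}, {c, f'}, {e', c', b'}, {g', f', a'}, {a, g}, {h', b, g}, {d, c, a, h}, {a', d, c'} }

UNSATISFIABLE

Branch on d: set d = 0.
Branch on c: set c = 1.
Unit clause (a') forces a = 0.
Unit clause (h) forces h = 1.
Unit clause (b) forces b = 1.
Unit clause (g') forces g = 0.
But (g) is also a unit clause — contradiction.
Undo c and try c = 0.
Unit clause (a') forces a = 0.
Unit clause (h) forces h = 1.
Unit clause (b) forces b = 1.
Unit clause (g') forces g = 0.
But (g) is also a unit clause — contradiction.
Either choice for c ends in contradiction.
Undo d and try d = 1.
Unit clause (f') forces f = 0.
Unit clause (g') forces g = 0.
Unit clause (a) forces a = 1.
Branch on c: set c = 1.
Branch on e: set e = 0.
Unit clause (b') forces b = 0.
Unit clause (h) forces h = 1.
But (h') is also a unit clause — contradiction.
Undo e and try e = 1.
Unit clause (b) forces b = 1.
But (b') is also a unit clause — contradiction.
Either choice for e ends in contradiction.
Undo c and try c = 0.
Unit clause (h') forces h = 0.
Unit clause (b) forces b = 1.
But (b') is also a unit clause — contradiction.
Either choice for c ends in contradiction.
Either choice for d ends in contradiction.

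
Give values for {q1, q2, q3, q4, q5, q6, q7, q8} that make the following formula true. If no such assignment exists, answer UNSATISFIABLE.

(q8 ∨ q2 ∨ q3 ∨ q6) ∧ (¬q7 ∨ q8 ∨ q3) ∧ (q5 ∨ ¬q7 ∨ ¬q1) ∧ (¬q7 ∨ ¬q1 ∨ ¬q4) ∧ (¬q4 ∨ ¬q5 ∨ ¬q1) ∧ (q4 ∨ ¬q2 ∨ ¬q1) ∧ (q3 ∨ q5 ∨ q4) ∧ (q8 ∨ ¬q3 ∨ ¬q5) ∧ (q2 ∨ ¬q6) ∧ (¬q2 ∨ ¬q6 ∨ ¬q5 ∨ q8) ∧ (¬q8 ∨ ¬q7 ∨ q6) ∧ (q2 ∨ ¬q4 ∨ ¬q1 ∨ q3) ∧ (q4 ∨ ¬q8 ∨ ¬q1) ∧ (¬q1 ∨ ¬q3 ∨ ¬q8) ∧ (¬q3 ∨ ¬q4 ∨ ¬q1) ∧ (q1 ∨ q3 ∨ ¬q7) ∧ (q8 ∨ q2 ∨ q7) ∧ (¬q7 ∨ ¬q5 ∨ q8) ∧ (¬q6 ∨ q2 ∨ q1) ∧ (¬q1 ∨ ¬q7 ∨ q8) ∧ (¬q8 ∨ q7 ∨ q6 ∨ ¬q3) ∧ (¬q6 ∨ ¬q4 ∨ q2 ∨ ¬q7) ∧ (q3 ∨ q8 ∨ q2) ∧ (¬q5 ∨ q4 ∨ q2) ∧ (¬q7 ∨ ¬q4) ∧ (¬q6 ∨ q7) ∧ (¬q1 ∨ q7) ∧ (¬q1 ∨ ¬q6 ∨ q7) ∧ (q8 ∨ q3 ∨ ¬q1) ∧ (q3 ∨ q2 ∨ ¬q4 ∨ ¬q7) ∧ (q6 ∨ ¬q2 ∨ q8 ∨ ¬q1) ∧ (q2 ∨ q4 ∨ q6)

q1: False, q2: True, q3: False, q4: True, q5: True, q6: False, q7: False, q8: False

Try q2 = True.
Try q4 = True.
From the singleton clause (¬q7), q7 = False.
From the singleton clause (¬q6), q6 = False.
From the singleton clause (¬q1), q1 = False.
Try q8 = False.
Try q3 = False.
All clauses hold; q5 can take either value.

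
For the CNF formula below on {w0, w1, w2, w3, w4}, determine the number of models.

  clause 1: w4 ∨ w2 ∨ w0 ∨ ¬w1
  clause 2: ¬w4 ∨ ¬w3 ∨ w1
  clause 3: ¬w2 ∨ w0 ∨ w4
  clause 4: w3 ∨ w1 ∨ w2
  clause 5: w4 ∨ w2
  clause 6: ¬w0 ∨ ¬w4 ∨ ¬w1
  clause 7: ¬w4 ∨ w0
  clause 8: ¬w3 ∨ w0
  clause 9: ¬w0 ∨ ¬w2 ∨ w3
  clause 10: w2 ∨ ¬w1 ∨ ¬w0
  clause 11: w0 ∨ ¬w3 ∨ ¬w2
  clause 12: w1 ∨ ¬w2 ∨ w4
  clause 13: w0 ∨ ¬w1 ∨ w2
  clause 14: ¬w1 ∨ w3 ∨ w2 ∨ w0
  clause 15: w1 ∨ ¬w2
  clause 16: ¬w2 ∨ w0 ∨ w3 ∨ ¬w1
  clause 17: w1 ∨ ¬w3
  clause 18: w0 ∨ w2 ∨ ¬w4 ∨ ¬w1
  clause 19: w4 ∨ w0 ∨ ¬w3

1

There are 2^5 = 32 truth assignments over (w0, w1, w2, w3, w4).
Split on w2. With w2 = True, the clauses containing w2 are satisfied and ¬w2 drops from the rest; 1 of the 2^4 = 16 assignments to the other variables satisfy what remains.
With w2 = False, by the same count on the reduced clause set, 0 assignments work.
(One model: w0=T, w1=T, w2=T, w3=T, w4=F.)
Total: 1 + 0 = 1.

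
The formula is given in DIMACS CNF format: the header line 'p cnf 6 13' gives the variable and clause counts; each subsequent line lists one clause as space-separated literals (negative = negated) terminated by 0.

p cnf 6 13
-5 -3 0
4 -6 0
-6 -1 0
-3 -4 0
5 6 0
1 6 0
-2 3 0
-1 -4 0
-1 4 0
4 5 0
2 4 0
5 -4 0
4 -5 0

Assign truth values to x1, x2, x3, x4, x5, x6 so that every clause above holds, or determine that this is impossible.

x1=False; x2=False; x3=False; x4=True; x5=True; x6=True

Case x5 = True:
(¬x3) alone gives x3 = False.
(¬x2) alone gives x2 = False.
(x4) alone gives x4 = True.
(¬x1) alone gives x1 = False.
(x6) alone gives x6 = True.
This assignment satisfies each clause.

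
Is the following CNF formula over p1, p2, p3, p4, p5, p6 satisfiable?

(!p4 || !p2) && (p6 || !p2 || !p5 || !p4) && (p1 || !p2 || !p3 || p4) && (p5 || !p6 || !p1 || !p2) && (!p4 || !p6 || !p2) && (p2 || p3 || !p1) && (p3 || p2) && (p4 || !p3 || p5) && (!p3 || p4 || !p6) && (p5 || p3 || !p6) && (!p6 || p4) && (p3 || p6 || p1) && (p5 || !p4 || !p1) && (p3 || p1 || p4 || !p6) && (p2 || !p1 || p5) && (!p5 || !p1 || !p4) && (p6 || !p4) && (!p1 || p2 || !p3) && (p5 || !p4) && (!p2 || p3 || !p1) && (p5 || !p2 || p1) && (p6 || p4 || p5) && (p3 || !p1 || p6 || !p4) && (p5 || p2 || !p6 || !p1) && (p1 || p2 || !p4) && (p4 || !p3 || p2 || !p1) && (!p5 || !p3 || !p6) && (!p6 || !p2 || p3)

Branch on p4: set p4 = false.
(!p6) alone gives p6 = false.
(p5) alone gives p5 = true.
Branch on p3: set p3 = true.
Branch on p1: set p1 = true.
(p2) alone gives p2 = true.
All clauses are satisfied.
A satisfying assignment: p1=true, p2=true, p3=true, p4=false, p5=true, p6=false.

Yes, satisfiable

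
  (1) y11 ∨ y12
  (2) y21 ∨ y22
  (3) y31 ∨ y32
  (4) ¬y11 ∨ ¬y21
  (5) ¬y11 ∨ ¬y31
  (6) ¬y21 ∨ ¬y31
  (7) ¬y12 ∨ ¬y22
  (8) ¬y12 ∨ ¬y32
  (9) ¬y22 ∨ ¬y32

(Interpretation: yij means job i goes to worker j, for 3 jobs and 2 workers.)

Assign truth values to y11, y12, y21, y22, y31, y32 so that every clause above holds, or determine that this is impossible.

Try y11 = True.
Unit clause (¬y21) forces y21 = False.
Unit clause (y22) forces y22 = True.
Unit clause (¬y31) forces y31 = False.
Unit clause (y32) forces y32 = True.
That conflicts with the unit clause (¬y32).
So y11 must be the other value — set y11 = False.
Unit clause (y12) forces y12 = True.
Unit clause (¬y22) forces y22 = False.
Unit clause (y21) forces y21 = True.
Unit clause (¬y31) forces y31 = False.
Unit clause (y32) forces y32 = True.
That conflicts with the unit clause (¬y32).
Both values of y11 lead to a conflict.

UNSATISFIABLE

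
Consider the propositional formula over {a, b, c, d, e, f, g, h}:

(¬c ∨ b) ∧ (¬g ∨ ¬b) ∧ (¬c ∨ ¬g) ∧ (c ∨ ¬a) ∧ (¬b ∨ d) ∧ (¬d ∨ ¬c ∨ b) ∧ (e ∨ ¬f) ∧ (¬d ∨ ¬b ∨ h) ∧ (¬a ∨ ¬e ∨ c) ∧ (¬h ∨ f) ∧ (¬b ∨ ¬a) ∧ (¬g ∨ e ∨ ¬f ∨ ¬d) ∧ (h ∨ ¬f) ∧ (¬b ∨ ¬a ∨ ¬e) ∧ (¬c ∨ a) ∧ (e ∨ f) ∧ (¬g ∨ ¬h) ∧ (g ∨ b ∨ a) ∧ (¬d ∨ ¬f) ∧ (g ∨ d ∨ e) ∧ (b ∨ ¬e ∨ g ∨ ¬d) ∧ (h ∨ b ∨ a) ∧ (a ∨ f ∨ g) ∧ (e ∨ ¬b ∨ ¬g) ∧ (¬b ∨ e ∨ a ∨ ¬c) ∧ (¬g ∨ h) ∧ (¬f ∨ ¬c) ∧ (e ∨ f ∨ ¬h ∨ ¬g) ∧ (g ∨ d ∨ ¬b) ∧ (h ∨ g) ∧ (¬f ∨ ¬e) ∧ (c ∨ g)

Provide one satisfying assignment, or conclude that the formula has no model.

UNSATISFIABLE

Case c = False:
The clause (¬a) is unit, so a = False.
The clause (g) is unit, so g = True.
The clause (¬b) is unit, so b = False.
The clause (¬h) is unit, so h = False.
That conflicts with the unit clause (h).
Undo c and try c = True.
The clause (b) is unit, so b = True.
The clause (¬g) is unit, so g = False.
The clause (d) is unit, so d = True.
The clause (h) is unit, so h = True.
The clause (f) is unit, so f = True.
That conflicts with the unit clause (¬f).
Either choice for c ends in contradiction.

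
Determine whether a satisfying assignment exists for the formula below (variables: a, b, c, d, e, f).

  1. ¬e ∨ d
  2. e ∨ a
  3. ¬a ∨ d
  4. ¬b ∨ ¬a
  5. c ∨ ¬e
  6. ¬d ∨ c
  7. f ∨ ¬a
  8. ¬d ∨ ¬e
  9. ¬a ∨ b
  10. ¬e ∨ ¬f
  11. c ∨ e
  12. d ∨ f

Try e = False.
From the singleton clause (a), a = True.
From the singleton clause (d), d = True.
From the singleton clause (¬b), b = False.
Now (b) is unsatisfied and unit — conflict.
Undo e and try e = True.
From the singleton clause (d), d = True.
Now (¬d) is unsatisfied and unit — conflict.
Neither e = True nor e = False works.
No assignment satisfies every clause.

Unsatisfiable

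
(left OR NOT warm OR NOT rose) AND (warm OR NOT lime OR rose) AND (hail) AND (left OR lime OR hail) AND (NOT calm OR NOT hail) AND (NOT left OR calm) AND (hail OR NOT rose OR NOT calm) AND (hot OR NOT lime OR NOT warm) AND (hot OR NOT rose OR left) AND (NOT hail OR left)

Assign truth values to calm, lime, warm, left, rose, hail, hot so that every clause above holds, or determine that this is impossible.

The clause (hail) is unit, so hail = true.
The clause (NOT calm) is unit, so calm = false.
The clause (NOT left) is unit, so left = false.
Now (left) is unsatisfied and unit — conflict.

UNSATISFIABLE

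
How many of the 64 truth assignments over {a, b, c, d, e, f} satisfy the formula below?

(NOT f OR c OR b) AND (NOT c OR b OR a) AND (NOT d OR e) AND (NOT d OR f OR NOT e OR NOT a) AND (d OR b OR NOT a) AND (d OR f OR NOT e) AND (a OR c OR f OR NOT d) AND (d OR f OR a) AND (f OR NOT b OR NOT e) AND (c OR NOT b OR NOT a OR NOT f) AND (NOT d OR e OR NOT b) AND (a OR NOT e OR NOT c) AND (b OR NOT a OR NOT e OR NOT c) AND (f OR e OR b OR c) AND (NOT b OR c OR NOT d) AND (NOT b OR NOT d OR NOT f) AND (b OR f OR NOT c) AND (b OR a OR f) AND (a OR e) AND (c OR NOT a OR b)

5

There are 2^6 = 64 truth assignments over (a, b, c, d, e, f).
Split on e. With e = true, the clauses containing e are satisfied and NOT e drops from the rest; 2 of the 2^5 = 32 assignments to the other variables satisfy what remains.
With e = false, by the same count on the reduced clause set, 3 assignments work.
(One model: a=F, b=T, c=F, d=F, e=T, f=T.)
Total: 2 + 3 = 5.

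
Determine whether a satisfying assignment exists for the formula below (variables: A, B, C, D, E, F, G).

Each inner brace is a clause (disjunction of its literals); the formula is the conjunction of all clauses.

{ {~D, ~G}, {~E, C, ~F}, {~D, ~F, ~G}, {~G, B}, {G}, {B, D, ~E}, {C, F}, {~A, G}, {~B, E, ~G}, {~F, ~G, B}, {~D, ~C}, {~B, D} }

Unit clause (G) forces G = 1.
Unit clause (~D) forces D = 0.
Unit clause (B) forces B = 1.
That conflicts with the unit clause (~B).
No assignment satisfies every clause.

No, unsatisfiable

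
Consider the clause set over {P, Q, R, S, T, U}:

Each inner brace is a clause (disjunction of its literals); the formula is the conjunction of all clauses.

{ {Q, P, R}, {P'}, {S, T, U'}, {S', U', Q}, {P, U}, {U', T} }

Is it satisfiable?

Yes, satisfiable

(P') alone gives P = 0.
(U) alone gives U = 1.
(T) alone gives T = 1.
Suppose Q = 1.
Every clause is now satisfied; R, S are unconstrained.
A satisfying assignment: P ↦ 0; Q ↦ 1; R ↦ 1; S ↦ 0; T ↦ 1; U ↦ 1.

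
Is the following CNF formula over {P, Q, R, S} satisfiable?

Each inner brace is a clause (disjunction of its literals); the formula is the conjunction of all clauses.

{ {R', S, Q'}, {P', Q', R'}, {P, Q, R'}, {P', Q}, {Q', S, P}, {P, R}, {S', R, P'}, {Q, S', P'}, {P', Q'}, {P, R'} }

No, unsatisfiable

Case P = 0:
From the singleton clause (R), R = 1.
Now (R') is unsatisfied and unit — conflict.
So P must be the other value — set P = 1.
From the singleton clause (Q), Q = 1.
Now (Q') is unsatisfied and unit — conflict.
Both values of P lead to a conflict.
No assignment satisfies every clause.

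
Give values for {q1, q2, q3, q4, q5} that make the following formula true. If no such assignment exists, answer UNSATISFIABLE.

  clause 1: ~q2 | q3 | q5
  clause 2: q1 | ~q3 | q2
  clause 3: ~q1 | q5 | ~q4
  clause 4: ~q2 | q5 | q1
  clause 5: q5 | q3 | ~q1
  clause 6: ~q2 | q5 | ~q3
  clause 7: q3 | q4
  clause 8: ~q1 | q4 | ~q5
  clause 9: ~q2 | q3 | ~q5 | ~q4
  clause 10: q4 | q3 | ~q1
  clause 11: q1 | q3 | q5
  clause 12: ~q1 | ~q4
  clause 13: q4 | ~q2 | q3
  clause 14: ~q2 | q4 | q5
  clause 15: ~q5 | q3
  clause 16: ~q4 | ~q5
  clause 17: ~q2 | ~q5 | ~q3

q1: 1; q2: 0; q3: 1; q4: 0; q5: 0

Try q3 = 1.
Try q1 = 1.
(~q4) alone gives q4 = 0.
(~q5) alone gives q5 = 0.
(~q2) alone gives q2 = 0.
Every clause now holds.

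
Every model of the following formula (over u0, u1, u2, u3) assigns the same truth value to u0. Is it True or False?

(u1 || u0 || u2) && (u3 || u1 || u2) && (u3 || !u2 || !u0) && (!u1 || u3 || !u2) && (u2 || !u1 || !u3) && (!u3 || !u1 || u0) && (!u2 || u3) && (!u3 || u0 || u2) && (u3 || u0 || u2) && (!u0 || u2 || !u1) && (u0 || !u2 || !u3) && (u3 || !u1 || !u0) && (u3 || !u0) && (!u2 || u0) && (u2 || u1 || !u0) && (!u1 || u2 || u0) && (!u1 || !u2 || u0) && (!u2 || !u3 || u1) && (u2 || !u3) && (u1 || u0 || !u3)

True

Suppose u0 = false.
Unit clause (!u2) forces u2 = false.
Unit clause (u1) forces u1 = true.
Now (!u1) is unsatisfied and unit — conflict.
So every satisfying assignment has u0 = True.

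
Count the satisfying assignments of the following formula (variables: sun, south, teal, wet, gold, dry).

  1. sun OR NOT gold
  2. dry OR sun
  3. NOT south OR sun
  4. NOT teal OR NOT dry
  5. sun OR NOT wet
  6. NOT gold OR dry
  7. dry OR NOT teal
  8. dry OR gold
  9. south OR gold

There are 2^6 = 64 truth assignments over (sun, south, teal, wet, gold, dry).
Split on gold. With gold = true, the clauses containing gold are satisfied and NOT gold drops from the rest; 4 of the 2^5 = 32 assignments to the other variables satisfy what remains.
With gold = false, by the same count on the reduced clause set, 2 assignments work.
(One model: sun=T, south=F, teal=F, wet=F, gold=T, dry=T.)
Total: 4 + 2 = 6.

6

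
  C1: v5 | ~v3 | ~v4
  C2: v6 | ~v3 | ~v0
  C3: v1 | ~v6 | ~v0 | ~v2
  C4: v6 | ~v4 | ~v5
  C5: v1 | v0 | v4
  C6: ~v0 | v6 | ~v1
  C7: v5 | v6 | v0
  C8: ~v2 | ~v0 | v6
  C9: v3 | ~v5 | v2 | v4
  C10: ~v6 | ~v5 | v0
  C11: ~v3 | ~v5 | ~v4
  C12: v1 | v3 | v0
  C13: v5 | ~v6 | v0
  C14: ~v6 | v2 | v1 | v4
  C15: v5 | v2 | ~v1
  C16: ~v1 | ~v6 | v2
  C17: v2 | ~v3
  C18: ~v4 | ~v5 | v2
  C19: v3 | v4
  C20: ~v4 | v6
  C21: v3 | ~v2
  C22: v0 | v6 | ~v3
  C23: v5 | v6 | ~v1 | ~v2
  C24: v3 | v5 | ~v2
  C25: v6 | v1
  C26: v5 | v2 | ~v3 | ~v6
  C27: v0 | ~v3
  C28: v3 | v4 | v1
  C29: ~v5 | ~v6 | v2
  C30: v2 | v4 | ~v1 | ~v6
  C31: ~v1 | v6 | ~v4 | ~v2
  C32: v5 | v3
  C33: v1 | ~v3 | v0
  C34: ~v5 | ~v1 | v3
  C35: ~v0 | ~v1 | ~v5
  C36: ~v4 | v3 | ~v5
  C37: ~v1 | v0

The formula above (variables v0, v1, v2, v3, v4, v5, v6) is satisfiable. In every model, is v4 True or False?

False

Suppose v4 = 1.
Unit clause (v6) forces v6 = 1.
Branch on v5: set v5 = 1.
Unit clause (v0) forces v0 = 1.
Unit clause (~v3) forces v3 = 0.
But (v3) is also a unit clause — contradiction.
Backtrack on v5: now try v5 = 0.
Unit clause (~v3) forces v3 = 0.
But (v3) is also a unit clause — contradiction.
Neither v5 = 1 nor v5 = 0 works.
So every satisfying assignment has v4 = False.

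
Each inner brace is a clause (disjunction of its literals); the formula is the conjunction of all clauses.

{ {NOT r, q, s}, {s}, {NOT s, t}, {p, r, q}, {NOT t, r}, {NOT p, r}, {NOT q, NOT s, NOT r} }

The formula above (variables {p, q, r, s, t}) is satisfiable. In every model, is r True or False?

True

Suppose r = false.
The clause (s) is unit, so s = true.
The clause (t) is unit, so t = true.
That conflicts with the unit clause (NOT t).
So every satisfying assignment has r = True.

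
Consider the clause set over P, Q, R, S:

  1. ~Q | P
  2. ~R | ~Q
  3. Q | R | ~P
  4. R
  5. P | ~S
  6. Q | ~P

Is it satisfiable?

Satisfiable

(R) alone gives R = 1.
(~Q) alone gives Q = 0.
(~P) alone gives P = 0.
(~S) alone gives S = 0.
This assignment satisfies each clause.
A satisfying assignment: P: 0; Q: 0; R: 1; S: 0.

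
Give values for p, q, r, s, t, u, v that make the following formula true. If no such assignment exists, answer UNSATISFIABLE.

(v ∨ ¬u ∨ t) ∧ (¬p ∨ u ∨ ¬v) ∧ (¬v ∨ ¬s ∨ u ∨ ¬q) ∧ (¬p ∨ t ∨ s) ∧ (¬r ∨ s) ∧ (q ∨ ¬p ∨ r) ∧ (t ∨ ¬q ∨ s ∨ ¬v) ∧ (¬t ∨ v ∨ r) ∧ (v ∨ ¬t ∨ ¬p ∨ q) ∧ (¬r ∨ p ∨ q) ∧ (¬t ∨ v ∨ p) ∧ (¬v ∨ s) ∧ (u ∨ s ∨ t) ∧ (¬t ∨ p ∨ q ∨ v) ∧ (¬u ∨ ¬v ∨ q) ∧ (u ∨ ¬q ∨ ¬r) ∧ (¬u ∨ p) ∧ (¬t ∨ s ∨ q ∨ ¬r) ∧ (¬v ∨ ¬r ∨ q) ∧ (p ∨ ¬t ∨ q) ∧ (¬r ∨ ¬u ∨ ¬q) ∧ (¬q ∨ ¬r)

p=True,  q=True,  r=False,  s=True,  t=False,  u=True,  v=True

Try r = False.
Try q = True.
Try t = False.
Try v = True.
Unit clause (s) forces s = True.
Unit clause (u) forces u = True.
Unit clause (p) forces p = True.
Every clause now holds.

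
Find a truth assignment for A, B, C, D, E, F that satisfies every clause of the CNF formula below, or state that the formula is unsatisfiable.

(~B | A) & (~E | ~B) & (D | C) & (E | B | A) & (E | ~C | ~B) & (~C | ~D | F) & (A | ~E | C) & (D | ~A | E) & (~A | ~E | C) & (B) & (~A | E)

UNSATISFIABLE

The clause (B) is unit, so B = 1.
The clause (A) is unit, so A = 1.
The clause (~E) is unit, so E = 0.
Now (E) is unsatisfied and unit — conflict.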